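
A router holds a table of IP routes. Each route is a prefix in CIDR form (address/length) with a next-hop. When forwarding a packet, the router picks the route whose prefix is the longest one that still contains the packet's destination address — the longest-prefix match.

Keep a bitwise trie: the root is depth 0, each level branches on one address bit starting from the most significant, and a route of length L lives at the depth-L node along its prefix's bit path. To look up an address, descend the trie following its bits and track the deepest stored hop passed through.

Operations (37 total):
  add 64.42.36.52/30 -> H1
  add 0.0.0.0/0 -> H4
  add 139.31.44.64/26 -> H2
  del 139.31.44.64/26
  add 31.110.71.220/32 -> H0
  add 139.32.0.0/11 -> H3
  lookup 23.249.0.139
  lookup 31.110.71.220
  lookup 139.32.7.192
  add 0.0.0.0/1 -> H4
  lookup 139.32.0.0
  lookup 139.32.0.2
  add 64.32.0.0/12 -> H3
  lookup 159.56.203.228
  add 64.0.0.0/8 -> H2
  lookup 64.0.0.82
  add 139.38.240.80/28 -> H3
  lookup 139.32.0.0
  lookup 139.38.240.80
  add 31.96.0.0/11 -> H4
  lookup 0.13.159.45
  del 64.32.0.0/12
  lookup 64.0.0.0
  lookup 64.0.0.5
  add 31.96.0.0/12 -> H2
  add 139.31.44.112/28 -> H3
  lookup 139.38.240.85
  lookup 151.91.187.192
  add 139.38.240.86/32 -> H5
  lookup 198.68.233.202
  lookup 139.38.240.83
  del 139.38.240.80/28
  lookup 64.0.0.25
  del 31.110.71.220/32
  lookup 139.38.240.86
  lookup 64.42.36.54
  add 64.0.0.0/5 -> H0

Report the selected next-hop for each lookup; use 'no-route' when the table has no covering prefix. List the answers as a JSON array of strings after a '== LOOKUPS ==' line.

Apply in order:
  + 64.42.36.52/30 (H1) depth=30
  + 0.0.0.0/0 (H4) depth=0
  + 139.31.44.64/26 (H2) depth=26
  - 139.31.44.64/26 clear@26
  + 31.110.71.220/32 (H0) depth=32
  + 139.32.0.0/11 (H3) depth=11
  lookup 23.249.0.139: bits 0001 walk d0:H4→d1:-→d2:-→d3:-→d4:- -> H4
  lookup 31.110.71.220: bits 00011111011011100100011111011100 walk d0:H4→d1:-→d2:-→d3:-→d4:-→d5:-→d6:-→d7:-→d8:-→d9:-→d10:-→d11:-→d12:-→d13:-→d14:-→d15:-→d16:-→d17:-→d18:-→d19:-→d20:-→d21:-→d22:-→d23:-→d24:-→d25:-→d26:-→d27:-→d28:-→d29:-→d30:-→d31:-→d32:H0 -> H0
  lookup 139.32.7.192: bits 10001011001 walk d0:H4→d1:-→d2:-→d3:-→d4:-→d5:-→d6:-→d7:-→d8:-→d9:-→d10:-→d11:H3 -> H3
  + 0.0.0.0/1 (H4) depth=1
  lookup 139.32.0.0: bits 10001011001 walk d0:H4→d1:-→d2:-→d3:-→d4:-→d5:-→d6:-→d7:-→d8:-→d9:-→d10:-→d11:H3 -> H3
  lookup 139.32.0.2: bits 10001011001 walk d0:H4→d1:-→d2:-→d3:-→d4:-→d5:-→d6:-→d7:-→d8:-→d9:-→d10:-→d11:H3 -> H3
  + 64.32.0.0/12 (H3) depth=12
  lookup 159.56.203.228: bits 100 walk d0:H4→d1:-→d2:-→d3:- -> H4
  + 64.0.0.0/8 (H2) depth=8
  lookup 64.0.0.82: bits 0100000000 walk d0:H4→d1:H4→d2:-→d3:-→d4:-→d5:-→d6:-→d7:-→d8:H2→d9:-→d10:- -> H2
  + 139.38.240.80/28 (H3) depth=28
  lookup 139.32.0.0: bits 1000101100100 walk d0:H4→d1:-→d2:-→d3:-→d4:-→d5:-→d6:-→d7:-→d8:-→d9:-→d10:-→d11:H3→d12:-→d13:- -> H3
  lookup 139.38.240.80: bits 1000101100100110111100000101 walk d0:H4→d1:-→d2:-→d3:-→d4:-→d5:-→d6:-→d7:-→d8:-→d9:-→d10:-→d11:H3→d12:-→d13:-→d14:-→d15:-→d16:-→d17:-→d18:-→d19:-→d20:-→d21:-→d22:-→d23:-→d24:-→d25:-→d26:-→d27:-→d28:H3 -> H3
  + 31.96.0.0/11 (H4) depth=11
  lookup 0.13.159.45: bits 000 walk d0:H4→d1:H4→d2:-→d3:- -> H4
  - 64.32.0.0/12 clear@12
  lookup 64.0.0.0: bits 0100000000 walk d0:H4→d1:H4→d2:-→d3:-→d4:-→d5:-→d6:-→d7:-→d8:H2→d9:-→d10:- -> H2
  lookup 64.0.0.5: bits 0100000000 walk d0:H4→d1:H4→d2:-→d3:-→d4:-→d5:-→d6:-→d7:-→d8:H2→d9:-→d10:- -> H2
  + 31.96.0.0/12 (H2) depth=12
  + 139.31.44.112/28 (H3) depth=28
  lookup 139.38.240.85: bits 1000101100100110111100000101 walk d0:H4→d1:-→d2:-→d3:-→d4:-→d5:-→d6:-→d7:-→d8:-→d9:-→d10:-→d11:H3→d12:-→d13:-→d14:-→d15:-→d16:-→d17:-→d18:-→d19:-→d20:-→d21:-→d22:-→d23:-→d24:-→d25:-→d26:-→d27:-→d28:H3 -> H3
  lookup 151.91.187.192: bits 100 walk d0:H4→d1:-→d2:-→d3:- -> H4
  + 139.38.240.86/32 (H5) depth=32
  lookup 198.68.233.202: bits 1 walk d0:H4→d1:- -> H4
  lookup 139.38.240.83: bits 10001011001001101111000001010 walk d0:H4→d1:-→d2:-→d3:-→d4:-→d5:-→d6:-→d7:-→d8:-→d9:-→d10:-→d11:H3→d12:-→d13:-→d14:-→d15:-→d16:-→d17:-→d18:-→d19:-→d20:-→d21:-→d22:-→d23:-→d24:-→d25:-→d26:-→d27:-→d28:H3→d29:- -> H3
  - 139.38.240.80/28 clear@28
  lookup 64.0.0.25: bits 0100000000 walk d0:H4→d1:H4→d2:-→d3:-→d4:-→d5:-→d6:-→d7:-→d8:H2→d9:-→d10:- -> H2
  - 31.110.71.220/32 clear@32
  lookup 139.38.240.86: bits 10001011001001101111000001010110 walk d0:H4→d1:-→d2:-→d3:-→d4:-→d5:-→d6:-→d7:-→d8:-→d9:-→d10:-→d11:H3→d12:-→d13:-→d14:-→d15:-→d16:-→d17:-→d18:-→d19:-→d20:-→d21:-→d22:-→d23:-→d24:-→d25:-→d26:-→d27:-→d28:-→d29:-→d30:-→d31:-→d32:H5 -> H5
  lookup 64.42.36.54: bits 010000000010101000100100001101 walk d0:H4→d1:H4→d2:-→d3:-→d4:-→d5:-→d6:-→d7:-→d8:H2→d9:-→d10:-→d11:-→d12:-→d13:-→d14:-→d15:-→d16:-→d17:-→d18:-→d19:-→d20:-→d21:-→d22:-→d23:-→d24:-→d25:-→d26:-→d27:-→d28:-→d29:-→d30:H1 -> H1
  + 64.0.0.0/5 (H0) depth=5

== LOOKUPS ==
["H4","H0","H3","H3","H3","H4","H2","H3","H3","H4","H2","H2","H3","H4","H4","H3","H2","H5","H1"]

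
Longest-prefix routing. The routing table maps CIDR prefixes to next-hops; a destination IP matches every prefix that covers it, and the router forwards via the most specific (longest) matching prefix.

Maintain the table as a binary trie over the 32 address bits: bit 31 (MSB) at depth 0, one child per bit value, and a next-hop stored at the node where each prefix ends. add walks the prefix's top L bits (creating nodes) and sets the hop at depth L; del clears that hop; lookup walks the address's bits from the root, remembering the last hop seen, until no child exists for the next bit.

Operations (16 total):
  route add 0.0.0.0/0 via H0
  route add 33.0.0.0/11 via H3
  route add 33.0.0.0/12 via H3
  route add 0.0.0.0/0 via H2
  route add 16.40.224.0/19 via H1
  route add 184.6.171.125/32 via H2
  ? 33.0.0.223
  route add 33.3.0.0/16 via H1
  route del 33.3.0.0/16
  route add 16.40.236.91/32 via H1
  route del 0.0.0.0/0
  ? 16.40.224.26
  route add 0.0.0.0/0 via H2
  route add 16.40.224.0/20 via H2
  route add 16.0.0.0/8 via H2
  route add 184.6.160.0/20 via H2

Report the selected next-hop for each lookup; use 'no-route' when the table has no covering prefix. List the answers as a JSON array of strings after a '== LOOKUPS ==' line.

Apply in order:
  add 0.0.0.0/0 -> H0 at depth 0
  add 33.0.0.0/11 -> H3 at depth 11
  add 33.0.0.0/12 -> H3 at depth 12
  add 0.0.0.0/0 -> H2 at depth 0
  add 16.40.224.0/19 -> H1 at depth 19
  add 184.6.171.125/32 -> H2 at depth 32
  lookup 33.0.0.223: bits 001000010000 walk d0:H2→d1:-→d2:-→d3:-→d4:-→d5:-→d6:-→d7:-→d8:-→d9:-→d10:-→d11:H3→d12:H3 -> H3
  add 33.3.0.0/16 -> H1 at depth 16
  - 33.3.0.0/16 clear@16
  add 16.40.236.91/32 -> H1 at depth 32
  - 0.0.0.0/0 clear@0
  lookup 16.40.224.26: bits 00010000001010001110 walk d0:-→d1:-→d2:-→d3:-→d4:-→d5:-→d6:-→d7:-→d8:-→d9:-→d10:-→d11:-→d12:-→d13:-→d14:-→d15:-→d16:-→d17:-→d18:-→d19:H1→d20:- -> H1
  add 0.0.0.0/0 -> H2 at depth 0
  add 16.40.224.0/20 -> H2 at depth 20
  add 16.0.0.0/8 -> H2 at depth 8
  add 184.6.160.0/20 -> H2 at depth 20

== LOOKUPS ==
["H3","H1"]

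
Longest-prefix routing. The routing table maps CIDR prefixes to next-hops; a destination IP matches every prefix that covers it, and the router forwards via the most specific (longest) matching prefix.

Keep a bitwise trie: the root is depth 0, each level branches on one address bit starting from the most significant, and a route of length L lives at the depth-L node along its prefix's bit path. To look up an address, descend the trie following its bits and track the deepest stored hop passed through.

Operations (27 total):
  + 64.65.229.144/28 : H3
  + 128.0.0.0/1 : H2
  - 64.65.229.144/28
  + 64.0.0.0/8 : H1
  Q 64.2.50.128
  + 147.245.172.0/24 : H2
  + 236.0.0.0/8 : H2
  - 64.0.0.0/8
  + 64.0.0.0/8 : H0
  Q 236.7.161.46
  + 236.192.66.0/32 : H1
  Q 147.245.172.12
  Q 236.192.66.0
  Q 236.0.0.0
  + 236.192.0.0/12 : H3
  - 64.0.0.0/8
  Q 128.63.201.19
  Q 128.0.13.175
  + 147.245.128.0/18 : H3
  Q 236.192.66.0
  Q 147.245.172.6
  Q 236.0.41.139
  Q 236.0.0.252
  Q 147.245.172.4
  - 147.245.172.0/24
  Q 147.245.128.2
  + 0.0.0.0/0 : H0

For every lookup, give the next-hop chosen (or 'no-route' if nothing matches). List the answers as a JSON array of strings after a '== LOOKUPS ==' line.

Trace:
  + 64.65.229.144/28 (H3) depth=28
  + 128.0.0.0/1 (H2) depth=1
  del 64.65.229.144/28 (clear depth 28)
  + 64.0.0.0/8 (H1) depth=8
  lookup 64.2.50.128: bits 010000000 walk d0:-→d1:-→d2:-→d3:-→d4:-→d5:-→d6:-→d7:-→d8:H1→d9:- -> H1
  + 147.245.172.0/24 (H2) depth=24
  + 236.0.0.0/8 (H2) depth=8
  del 64.0.0.0/8 (clear depth 8)
  + 64.0.0.0/8 (H0) depth=8
  lookup 236.7.161.46: bits 11101100 walk d0:-→d1:H2→d2:-→d3:-→d4:-→d5:-→d6:-→d7:-→d8:H2 -> H2
  + 236.192.66.0/32 (H1) depth=32
  lookup 147.245.172.12: bits 100100111111010110101100 walk d0:-→d1:H2→d2:-→d3:-→d4:-→d5:-→d6:-→d7:-→d8:-→d9:-→d10:-→d11:-→d12:-→d13:-→d14:-→d15:-→d16:-→d17:-→d18:-→d19:-→d20:-→d21:-→d22:-→d23:-→d24:H2 -> H2
  lookup 236.192.66.0: bits 11101100110000000100001000000000 walk d0:-→d1:H2→d2:-→d3:-→d4:-→d5:-→d6:-→d7:-→d8:H2→d9:-→d10:-→d11:-→d12:-→d13:-→d14:-→d15:-→d16:-→d17:-→d18:-→d19:-→d20:-→d21:-→d22:-→d23:-→d24:-→d25:-→d26:-→d27:-→d28:-→d29:-→d30:-→d31:-→d32:H1 -> H1
  lookup 236.0.0.0: bits 11101100 walk d0:-→d1:H2→d2:-→d3:-→d4:-→d5:-→d6:-→d7:-→d8:H2 -> H2
  + 236.192.0.0/12 (H3) depth=12
  del 64.0.0.0/8 (clear depth 8)
  lookup 128.63.201.19: bits 100 walk d0:-→d1:H2→d2:-→d3:- -> H2
  lookup 128.0.13.175: bits 100 walk d0:-→d1:H2→d2:-→d3:- -> H2
  + 147.245.128.0/18 (H3) depth=18
  lookup 236.192.66.0: bits 11101100110000000100001000000000 walk d0:-→d1:H2→d2:-→d3:-→d4:-→d5:-→d6:-→d7:-→d8:H2→d9:-→d10:-→d11:-→d12:H3→d13:-→d14:-→d15:-→d16:-→d17:-→d18:-→d19:-→d20:-→d21:-→d22:-→d23:-→d24:-→d25:-→d26:-→d27:-→d28:-→d29:-→d30:-→d31:-→d32:H1 -> H1
  lookup 147.245.172.6: bits 100100111111010110101100 walk d0:-→d1:H2→d2:-→d3:-→d4:-→d5:-→d6:-→d7:-→d8:-→d9:-→d10:-→d11:-→d12:-→d13:-→d14:-→d15:-→d16:-→d17:-→d18:H3→d19:-→d20:-→d21:-→d22:-→d23:-→d24:H2 -> H2
  lookup 236.0.41.139: bits 11101100 walk d0:-→d1:H2→d2:-→d3:-→d4:-→d5:-→d6:-→d7:-→d8:H2 -> H2
  lookup 236.0.0.252: bits 11101100 walk d0:-→d1:H2→d2:-→d3:-→d4:-→d5:-→d6:-→d7:-→d8:H2 -> H2
  lookup 147.245.172.4: bits 100100111111010110101100 walk d0:-→d1:H2→d2:-→d3:-→d4:-→d5:-→d6:-→d7:-→d8:-→d9:-→d10:-→d11:-→d12:-→d13:-→d14:-→d15:-→d16:-→d17:-→d18:H3→d19:-→d20:-→d21:-→d22:-→d23:-→d24:H2 -> H2
  del 147.245.172.0/24 (clear depth 24)
  lookup 147.245.128.2: bits 100100111111010110 walk d0:-→d1:H2→d2:-→d3:-→d4:-→d5:-→d6:-→d7:-→d8:-→d9:-→d10:-→d11:-→d12:-→d13:-→d14:-→d15:-→d16:-→d17:-→d18:H3 -> H3
  + 0.0.0.0/0 (H0) depth=0

== LOOKUPS ==
["H1","H2","H2","H1","H2","H2","H2","H1","H2","H2","H2","H2","H3"]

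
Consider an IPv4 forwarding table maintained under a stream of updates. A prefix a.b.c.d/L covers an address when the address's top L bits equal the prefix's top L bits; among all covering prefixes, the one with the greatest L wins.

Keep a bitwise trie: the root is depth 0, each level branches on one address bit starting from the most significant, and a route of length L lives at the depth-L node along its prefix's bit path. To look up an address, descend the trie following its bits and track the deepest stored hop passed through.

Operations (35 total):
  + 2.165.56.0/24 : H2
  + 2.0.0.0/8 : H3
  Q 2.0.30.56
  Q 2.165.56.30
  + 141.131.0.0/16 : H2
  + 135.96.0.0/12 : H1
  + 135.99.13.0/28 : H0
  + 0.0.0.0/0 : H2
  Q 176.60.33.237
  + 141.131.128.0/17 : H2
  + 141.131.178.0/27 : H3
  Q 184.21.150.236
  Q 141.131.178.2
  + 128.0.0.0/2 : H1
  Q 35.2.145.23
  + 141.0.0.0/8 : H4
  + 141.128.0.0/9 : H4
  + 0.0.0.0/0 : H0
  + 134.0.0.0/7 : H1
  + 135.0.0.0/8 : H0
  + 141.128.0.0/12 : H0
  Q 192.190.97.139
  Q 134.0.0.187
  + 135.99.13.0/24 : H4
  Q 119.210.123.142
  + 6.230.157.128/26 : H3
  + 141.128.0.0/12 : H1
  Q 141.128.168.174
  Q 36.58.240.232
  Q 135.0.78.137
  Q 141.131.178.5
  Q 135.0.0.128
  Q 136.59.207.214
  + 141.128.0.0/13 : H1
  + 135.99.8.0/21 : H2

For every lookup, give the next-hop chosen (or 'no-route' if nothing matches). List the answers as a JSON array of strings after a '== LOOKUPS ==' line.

Trace:
  add 2.165.56.0/24 -> H2 at depth 24
  add 2.0.0.0/8 -> H3 at depth 8
  lookup 2.0.30.56: bits 00000010 walk d0:-→d1:-→d2:-→d3:-→d4:-→d5:-→d6:-→d7:-→d8:H3 -> H3
  lookup 2.165.56.30: bits 000000101010010100111000 walk d0:-→d1:-→d2:-→d3:-→d4:-→d5:-→d6:-→d7:-→d8:H3→d9:-→d10:-→d11:-→d12:-→d13:-→d14:-→d15:-→d16:-→d17:-→d18:-→d19:-→d20:-→d21:-→d22:-→d23:-→d24:H2 -> H2
  add 141.131.0.0/16 -> H2 at depth 16
  add 135.96.0.0/12 -> H1 at depth 12
  add 135.99.13.0/28 -> H0 at depth 28
  add 0.0.0.0/0 -> H2 at depth 0
  lookup 176.60.33.237: bits 10 walk d0:H2→d1:-→d2:- -> H2
  add 141.131.128.0/17 -> H2 at depth 17
  add 141.131.178.0/27 -> H3 at depth 27
  lookup 184.21.150.236: bits 10 walk d0:H2→d1:-→d2:- -> H2
  lookup 141.131.178.2: bits 100011011000001110110010000 walk d0:H2→d1:-→d2:-→d3:-→d4:-→d5:-→d6:-→d7:-→d8:-→d9:-→d10:-→d11:-→d12:-→d13:-→d14:-→d15:-→d16:H2→d17:H2→d18:-→d19:-→d20:-→d21:-→d22:-→d23:-→d24:-→d25:-→d26:-→d27:H3 -> H3
  add 128.0.0.0/2 -> H1 at depth 2
  lookup 35.2.145.23: bits 00 walk d0:H2→d1:-→d2:- -> H2
  add 141.0.0.0/8 -> H4 at depth 8
  add 141.128.0.0/9 -> H4 at depth 9
  add 0.0.0.0/0 -> H0 at depth 0
  add 134.0.0.0/7 -> H1 at depth 7
  add 135.0.0.0/8 -> H0 at depth 8
  add 141.128.0.0/12 -> H0 at depth 12
  lookup 192.190.97.139: bits 1 walk d0:H0→d1:- -> H0
  lookup 134.0.0.187: bits 1000011 walk d0:H0→d1:-→d2:H1→d3:-→d4:-→d5:-→d6:-→d7:H1 -> H1
  add 135.99.13.0/24 -> H4 at depth 24
  lookup 119.210.123.142: bits 0 walk d0:H0→d1:- -> H0
  add 6.230.157.128/26 -> H3 at depth 26
  add 141.128.0.0/12 -> H1 at depth 12
  lookup 141.128.168.174: bits 10001101100000 walk d0:H0→d1:-→d2:H1→d3:-→d4:-→d5:-→d6:-→d7:-→d8:H4→d9:H4→d10:-→d11:-→d12:H1→d13:-→d14:- -> H1
  lookup 36.58.240.232: bits 00 walk d0:H0→d1:-→d2:- -> H0
  lookup 135.0.78.137: bits 100001110 walk d0:H0→d1:-→d2:H1→d3:-→d4:-→d5:-→d6:-→d7:H1→d8:H0→d9:- -> H0
  lookup 141.131.178.5: bits 100011011000001110110010000 walk d0:H0→d1:-→d2:H1→d3:-→d4:-→d5:-→d6:-→d7:-→d8:H4→d9:H4→d10:-→d11:-→d12:H1→d13:-→d14:-→d15:-→d16:H2→d17:H2→d18:-→d19:-→d20:-→d21:-→d22:-→d23:-→d24:-→d25:-→d26:-→d27:H3 -> H3
  lookup 135.0.0.128: bits 100001110 walk d0:H0→d1:-→d2:H1→d3:-→d4:-→d5:-→d6:-→d7:H1→d8:H0→d9:- -> H0
  lookup 136.59.207.214: bits 10001 walk d0:H0→d1:-→d2:H1→d3:-→d4:-→d5:- -> H1
  add 141.128.0.0/13 -> H1 at depth 13
  add 135.99.8.0/21 -> H2 at depth 21

== LOOKUPS ==
["H3","H2","H2","H2","H3","H2","H0","H1","H0","H1","H0","H0","H3","H0","H1"]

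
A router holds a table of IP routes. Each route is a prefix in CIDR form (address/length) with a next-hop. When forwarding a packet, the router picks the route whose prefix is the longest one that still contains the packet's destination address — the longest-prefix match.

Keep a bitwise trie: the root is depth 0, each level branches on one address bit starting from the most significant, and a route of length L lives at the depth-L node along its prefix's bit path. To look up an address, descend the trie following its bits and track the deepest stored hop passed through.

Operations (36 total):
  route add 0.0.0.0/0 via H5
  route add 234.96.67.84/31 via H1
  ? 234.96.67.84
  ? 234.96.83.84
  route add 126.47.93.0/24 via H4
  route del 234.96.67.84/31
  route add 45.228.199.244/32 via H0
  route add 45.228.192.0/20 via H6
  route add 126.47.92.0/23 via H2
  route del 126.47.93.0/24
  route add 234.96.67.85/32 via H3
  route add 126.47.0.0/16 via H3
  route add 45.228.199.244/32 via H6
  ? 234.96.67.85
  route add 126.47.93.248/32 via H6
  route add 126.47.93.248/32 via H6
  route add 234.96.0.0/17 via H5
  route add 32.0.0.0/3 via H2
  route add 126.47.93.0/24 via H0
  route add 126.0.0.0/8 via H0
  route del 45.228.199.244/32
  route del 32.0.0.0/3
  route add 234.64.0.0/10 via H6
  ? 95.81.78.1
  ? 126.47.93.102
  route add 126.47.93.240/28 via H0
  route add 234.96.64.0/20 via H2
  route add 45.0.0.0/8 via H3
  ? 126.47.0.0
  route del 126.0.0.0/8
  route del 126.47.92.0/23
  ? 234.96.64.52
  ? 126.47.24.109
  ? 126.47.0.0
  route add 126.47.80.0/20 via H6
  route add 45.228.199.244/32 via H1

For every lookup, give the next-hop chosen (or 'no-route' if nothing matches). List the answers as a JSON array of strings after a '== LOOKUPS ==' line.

Apply in order:
  + 0.0.0.0/0 (H5) depth=0
  + 234.96.67.84/31 (H1) depth=31
  ? 234.96.67.84  path d0:H5→d1:-→d2:-→d3:-→d4:-→d5:-→d6:-→d7:-→d8:-→d9:-→d10:-→d11:-→d12:-→d13:-→d14:-→d15:-→d16:-→d17:-→d18:-→d19:-→d20:-→d21:-→d22:-→d23:-→d24:-→d25:-→d26:-→d27:-→d28:-→d29:-→d30:-→d31:H1  best=H1
  ? 234.96.83.84  path d0:H5→d1:-→d2:-→d3:-→d4:-→d5:-→d6:-→d7:-→d8:-→d9:-→d10:-→d11:-→d12:-→d13:-→d14:-→d15:-→d16:-→d17:-→d18:-→d19:-  best=H5
  + 126.47.93.0/24 (H4) depth=24
  - 234.96.67.84/31 clear@31
  + 45.228.199.244/32 (H0) depth=32
  + 45.228.192.0/20 (H6) depth=20
  + 126.47.92.0/23 (H2) depth=23
  - 126.47.93.0/24 clear@24
  + 234.96.67.85/32 (H3) depth=32
  + 126.47.0.0/16 (H3) depth=16
  + 45.228.199.244/32 (H6) depth=32
  ? 234.96.67.85  path d0:H5→d1:-→d2:-→d3:-→d4:-→d5:-→d6:-→d7:-→d8:-→d9:-→d10:-→d11:-→d12:-→d13:-→d14:-→d15:-→d16:-→d17:-→d18:-→d19:-→d20:-→d21:-→d22:-→d23:-→d24:-→d25:-→d26:-→d27:-→d28:-→d29:-→d30:-→d31:-→d32:H3  best=H3
  + 126.47.93.248/32 (H6) depth=32
  + 126.47.93.248/32 (H6) depth=32
  + 234.96.0.0/17 (H5) depth=17
  + 32.0.0.0/3 (H2) depth=3
  + 126.47.93.0/24 (H0) depth=24
  + 126.0.0.0/8 (H0) depth=8
  - 45.228.199.244/32 clear@32
  - 32.0.0.0/3 clear@3
  + 234.64.0.0/10 (H6) depth=10
  ? 95.81.78.1  path d0:H5→d1:-→d2:-  best=H5
  ? 126.47.93.102  path d0:H5→d1:-→d2:-→d3:-→d4:-→d5:-→d6:-→d7:-→d8:H0→d9:-→d10:-→d11:-→d12:-→d13:-→d14:-→d15:-→d16:H3→d17:-→d18:-→d19:-→d20:-→d21:-→d22:-→d23:H2→d24:H0  best=H0
  + 126.47.93.240/28 (H0) depth=28
  + 234.96.64.0/20 (H2) depth=20
  + 45.0.0.0/8 (H3) depth=8
  ? 126.47.0.0  path d0:H5→d1:-→d2:-→d3:-→d4:-→d5:-→d6:-→d7:-→d8:H0→d9:-→d10:-→d11:-→d12:-→d13:-→d14:-→d15:-→d16:H3→d17:-  best=H3
  - 126.0.0.0/8 clear@8
  - 126.47.92.0/23 clear@23
  ? 234.96.64.52  path d0:H5→d1:-→d2:-→d3:-→d4:-→d5:-→d6:-→d7:-→d8:-→d9:-→d10:H6→d11:-→d12:-→d13:-→d14:-→d15:-→d16:-→d17:H5→d18:-→d19:-→d20:H2→d21:-→d22:-  best=H2
  ? 126.47.24.109  path d0:H5→d1:-→d2:-→d3:-→d4:-→d5:-→d6:-→d7:-→d8:-→d9:-→d10:-→d11:-→d12:-→d13:-→d14:-→d15:-→d16:H3→d17:-  best=H3
  ? 126.47.0.0  path d0:H5→d1:-→d2:-→d3:-→d4:-→d5:-→d6:-→d7:-→d8:-→d9:-→d10:-→d11:-→d12:-→d13:-→d14:-→d15:-→d16:H3→d17:-  best=H3
  + 126.47.80.0/20 (H6) depth=20
  + 45.228.199.244/32 (H1) depth=32

== LOOKUPS ==
["H1","H5","H3","H5","H0","H3","H2","H3","H3"]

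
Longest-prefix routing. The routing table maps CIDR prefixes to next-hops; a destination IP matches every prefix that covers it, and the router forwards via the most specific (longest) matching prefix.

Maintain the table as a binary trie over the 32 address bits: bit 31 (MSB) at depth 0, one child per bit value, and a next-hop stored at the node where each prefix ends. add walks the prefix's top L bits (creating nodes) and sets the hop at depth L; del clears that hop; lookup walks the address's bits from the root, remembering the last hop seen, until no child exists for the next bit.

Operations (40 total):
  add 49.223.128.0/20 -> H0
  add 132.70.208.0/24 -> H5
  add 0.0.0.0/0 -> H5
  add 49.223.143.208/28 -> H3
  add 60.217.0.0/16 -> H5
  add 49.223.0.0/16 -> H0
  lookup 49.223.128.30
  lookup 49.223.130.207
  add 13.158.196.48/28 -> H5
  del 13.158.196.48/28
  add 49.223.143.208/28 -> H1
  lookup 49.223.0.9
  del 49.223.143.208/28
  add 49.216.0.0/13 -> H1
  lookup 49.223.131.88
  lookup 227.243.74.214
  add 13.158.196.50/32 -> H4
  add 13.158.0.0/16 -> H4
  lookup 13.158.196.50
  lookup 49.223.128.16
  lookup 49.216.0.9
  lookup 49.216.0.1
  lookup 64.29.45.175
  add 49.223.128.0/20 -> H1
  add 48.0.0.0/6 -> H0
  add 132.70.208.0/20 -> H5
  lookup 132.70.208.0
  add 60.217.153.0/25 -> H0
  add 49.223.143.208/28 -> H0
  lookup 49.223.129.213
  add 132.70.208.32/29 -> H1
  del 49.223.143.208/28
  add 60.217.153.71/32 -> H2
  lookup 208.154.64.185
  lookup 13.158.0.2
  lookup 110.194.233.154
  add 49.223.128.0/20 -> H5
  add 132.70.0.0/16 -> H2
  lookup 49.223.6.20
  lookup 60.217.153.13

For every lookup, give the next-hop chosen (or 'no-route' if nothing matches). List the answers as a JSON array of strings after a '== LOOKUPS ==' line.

Trace:
  add 49.223.128.0/20 -> H0 at depth 20
  add 132.70.208.0/24 -> H5 at depth 24
  add 0.0.0.0/0 -> H5 at depth 0
  add 49.223.143.208/28 -> H3 at depth 28
  add 60.217.0.0/16 -> H5 at depth 16
  add 49.223.0.0/16 -> H0 at depth 16
  lookup 49.223.128.30: bits 00110001110111111000 walk d0:H5→d1:-→d2:-→d3:-→d4:-→d5:-→d6:-→d7:-→d8:-→d9:-→d10:-→d11:-→d12:-→d13:-→d14:-→d15:-→d16:H0→d17:-→d18:-→d19:-→d20:H0 -> H0
  lookup 49.223.130.207: bits 00110001110111111000 walk d0:H5→d1:-→d2:-→d3:-→d4:-→d5:-→d6:-→d7:-→d8:-→d9:-→d10:-→d11:-→d12:-→d13:-→d14:-→d15:-→d16:H0→d17:-→d18:-→d19:-→d20:H0 -> H0
  add 13.158.196.48/28 -> H5 at depth 28
  del 13.158.196.48/28 (clear depth 28)
  add 49.223.143.208/28 -> H1 at depth 28
  lookup 49.223.0.9: bits 0011000111011111 walk d0:H5→d1:-→d2:-→d3:-→d4:-→d5:-→d6:-→d7:-→d8:-→d9:-→d10:-→d11:-→d12:-→d13:-→d14:-→d15:-→d16:H0 -> H0
  del 49.223.143.208/28 (clear depth 28)
  add 49.216.0.0/13 -> H1 at depth 13
  lookup 49.223.131.88: bits 00110001110111111000 walk d0:H5→d1:-→d2:-→d3:-→d4:-→d5:-→d6:-→d7:-→d8:-→d9:-→d10:-→d11:-→d12:-→d13:H1→d14:-→d15:-→d16:H0→d17:-→d18:-→d19:-→d20:H0 -> H0
  lookup 227.243.74.214: bits 1 walk d0:H5→d1:- -> H5
  add 13.158.196.50/32 -> H4 at depth 32
  add 13.158.0.0/16 -> H4 at depth 16
  lookup 13.158.196.50: bits 00001101100111101100010000110010 walk d0:H5→d1:-→d2:-→d3:-→d4:-→d5:-→d6:-→d7:-→d8:-→d9:-→d10:-→d11:-→d12:-→d13:-→d14:-→d15:-→d16:H4→d17:-→d18:-→d19:-→d20:-→d21:-→d22:-→d23:-→d24:-→d25:-→d26:-→d27:-→d28:-→d29:-→d30:-→d31:-→d32:H4 -> H4
  lookup 49.223.128.16: bits 00110001110111111000 walk d0:H5→d1:-→d2:-→d3:-→d4:-→d5:-→d6:-→d7:-→d8:-→d9:-→d10:-→d11:-→d12:-→d13:H1→d14:-→d15:-→d16:H0→d17:-→d18:-→d19:-→d20:H0 -> H0
  lookup 49.216.0.9: bits 0011000111011 walk d0:H5→d1:-→d2:-→d3:-→d4:-→d5:-→d6:-→d7:-→d8:-→d9:-→d10:-→d11:-→d12:-→d13:H1 -> H1
  lookup 49.216.0.1: bits 0011000111011 walk d0:H5→d1:-→d2:-→d3:-→d4:-→d5:-→d6:-→d7:-→d8:-→d9:-→d10:-→d11:-→d12:-→d13:H1 -> H1
  lookup 64.29.45.175: bits 0 walk d0:H5→d1:- -> H5
  add 49.223.128.0/20 -> H1 at depth 20
  add 48.0.0.0/6 -> H0 at depth 6
  add 132.70.208.0/20 -> H5 at depth 20
  lookup 132.70.208.0: bits 100001000100011011010000 walk d0:H5→d1:-→d2:-→d3:-→d4:-→d5:-→d6:-→d7:-→d8:-→d9:-→d10:-→d11:-→d12:-→d13:-→d14:-→d15:-→d16:-→d17:-→d18:-→d19:-→d20:H5→d21:-→d22:-→d23:-→d24:H5 -> H5
  add 60.217.153.0/25 -> H0 at depth 25
  add 49.223.143.208/28 -> H0 at depth 28
  lookup 49.223.129.213: bits 00110001110111111000 walk d0:H5→d1:-→d2:-→d3:-→d4:-→d5:-→d6:H0→d7:-→d8:-→d9:-→d10:-→d11:-→d12:-→d13:H1→d14:-→d15:-→d16:H0→d17:-→d18:-→d19:-→d20:H1 -> H1
  add 132.70.208.32/29 -> H1 at depth 29
  del 49.223.143.208/28 (clear depth 28)
  add 60.217.153.71/32 -> H2 at depth 32
  lookup 208.154.64.185: bits 1 walk d0:H5→d1:- -> H5
  lookup 13.158.0.2: bits 0000110110011110 walk d0:H5→d1:-→d2:-→d3:-→d4:-→d5:-→d6:-→d7:-→d8:-→d9:-→d10:-→d11:-→d12:-→d13:-→d14:-→d15:-→d16:H4 -> H4
  lookup 110.194.233.154: bits 0 walk d0:H5→d1:- -> H5
  add 49.223.128.0/20 -> H5 at depth 20
  add 132.70.0.0/16 -> H2 at depth 16
  lookup 49.223.6.20: bits 0011000111011111 walk d0:H5→d1:-→d2:-→d3:-→d4:-→d5:-→d6:H0→d7:-→d8:-→d9:-→d10:-→d11:-→d12:-→d13:H1→d14:-→d15:-→d16:H0 -> H0
  lookup 60.217.153.13: bits 0011110011011001100110010 walk d0:H5→d1:-→d2:-→d3:-→d4:-→d5:-→d6:-→d7:-→d8:-→d9:-→d10:-→d11:-→d12:-→d13:-→d14:-→d15:-→d16:H5→d17:-→d18:-→d19:-→d20:-→d21:-→d22:-→d23:-→d24:-→d25:H0 -> H0

== LOOKUPS ==
["H0","H0","H0","H0","H5","H4","H0","H1","H1","H5","H5","H1","H5","H4","H5","H0","H0"]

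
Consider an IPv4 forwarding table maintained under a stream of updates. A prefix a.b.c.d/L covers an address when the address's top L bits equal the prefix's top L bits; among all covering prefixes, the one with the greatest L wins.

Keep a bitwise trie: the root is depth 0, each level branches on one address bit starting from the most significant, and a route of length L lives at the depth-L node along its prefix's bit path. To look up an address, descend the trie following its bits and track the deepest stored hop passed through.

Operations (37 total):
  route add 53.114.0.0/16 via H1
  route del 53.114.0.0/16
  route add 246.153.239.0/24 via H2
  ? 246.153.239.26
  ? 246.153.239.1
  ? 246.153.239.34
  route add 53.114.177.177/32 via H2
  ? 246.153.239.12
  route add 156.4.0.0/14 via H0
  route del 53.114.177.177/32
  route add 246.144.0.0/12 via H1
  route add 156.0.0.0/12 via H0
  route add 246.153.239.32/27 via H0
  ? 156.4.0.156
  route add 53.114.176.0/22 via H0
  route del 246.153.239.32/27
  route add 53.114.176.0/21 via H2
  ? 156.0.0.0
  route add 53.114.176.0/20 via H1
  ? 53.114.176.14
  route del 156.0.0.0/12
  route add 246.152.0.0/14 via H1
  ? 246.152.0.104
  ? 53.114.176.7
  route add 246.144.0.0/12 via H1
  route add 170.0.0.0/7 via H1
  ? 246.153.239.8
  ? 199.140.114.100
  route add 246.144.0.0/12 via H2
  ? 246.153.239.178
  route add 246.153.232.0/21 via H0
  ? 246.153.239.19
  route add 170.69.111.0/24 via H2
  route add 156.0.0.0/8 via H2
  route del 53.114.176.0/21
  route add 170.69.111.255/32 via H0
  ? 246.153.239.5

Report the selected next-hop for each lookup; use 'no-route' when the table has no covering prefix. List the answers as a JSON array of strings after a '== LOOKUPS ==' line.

Apply in order:
  add 53.114.0.0/16 -> H1 at depth 16
  - 53.114.0.0/16 clear@16
  add 246.153.239.0/24 -> H2 at depth 24
  ? 246.153.239.26  path d0:-→d1:-→d2:-→d3:-→d4:-→d5:-→d6:-→d7:-→d8:-→d9:-→d10:-→d11:-→d12:-→d13:-→d14:-→d15:-→d16:-→d17:-→d18:-→d19:-→d20:-→d21:-→d22:-→d23:-→d24:H2  best=H2
  ? 246.153.239.1  path d0:-→d1:-→d2:-→d3:-→d4:-→d5:-→d6:-→d7:-→d8:-→d9:-→d10:-→d11:-→d12:-→d13:-→d14:-→d15:-→d16:-→d17:-→d18:-→d19:-→d20:-→d21:-→d22:-→d23:-→d24:H2  best=H2
  ? 246.153.239.34  path d0:-→d1:-→d2:-→d3:-→d4:-→d5:-→d6:-→d7:-→d8:-→d9:-→d10:-→d11:-→d12:-→d13:-→d14:-→d15:-→d16:-→d17:-→d18:-→d19:-→d20:-→d21:-→d22:-→d23:-→d24:H2  best=H2
  add 53.114.177.177/32 -> H2 at depth 32
  ? 246.153.239.12  path d0:-→d1:-→d2:-→d3:-→d4:-→d5:-→d6:-→d7:-→d8:-→d9:-→d10:-→d11:-→d12:-→d13:-→d14:-→d15:-→d16:-→d17:-→d18:-→d19:-→d20:-→d21:-→d22:-→d23:-→d24:H2  best=H2
  add 156.4.0.0/14 -> H0 at depth 14
  - 53.114.177.177/32 clear@32
  add 246.144.0.0/12 -> H1 at depth 12
  add 156.0.0.0/12 -> H0 at depth 12
  add 246.153.239.32/27 -> H0 at depth 27
  ? 156.4.0.156  path d0:-→d1:-→d2:-→d3:-→d4:-→d5:-→d6:-→d7:-→d8:-→d9:-→d10:-→d11:-→d12:H0→d13:-→d14:H0  best=H0
  add 53.114.176.0/22 -> H0 at depth 22
  - 246.153.239.32/27 clear@27
  add 53.114.176.0/21 -> H2 at depth 21
  ? 156.0.0.0  path d0:-→d1:-→d2:-→d3:-→d4:-→d5:-→d6:-→d7:-→d8:-→d9:-→d10:-→d11:-→d12:H0→d13:-  best=H0
  add 53.114.176.0/20 -> H1 at depth 20
  ? 53.114.176.14  path d0:-→d1:-→d2:-→d3:-→d4:-→d5:-→d6:-→d7:-→d8:-→d9:-→d10:-→d11:-→d12:-→d13:-→d14:-→d15:-→d16:-→d17:-→d18:-→d19:-→d20:H1→d21:H2→d22:H0→d23:-  best=H0
  - 156.0.0.0/12 clear@12
  add 246.152.0.0/14 -> H1 at depth 14
  ? 246.152.0.104  path d0:-→d1:-→d2:-→d3:-→d4:-→d5:-→d6:-→d7:-→d8:-→d9:-→d10:-→d11:-→d12:H1→d13:-→d14:H1→d15:-  best=H1
  ? 53.114.176.7  path d0:-→d1:-→d2:-→d3:-→d4:-→d5:-→d6:-→d7:-→d8:-→d9:-→d10:-→d11:-→d12:-→d13:-→d14:-→d15:-→d16:-→d17:-→d18:-→d19:-→d20:H1→d21:H2→d22:H0→d23:-  best=H0
  add 246.144.0.0/12 -> H1 at depth 12
  add 170.0.0.0/7 -> H1 at depth 7
  ? 246.153.239.8  path d0:-→d1:-→d2:-→d3:-→d4:-→d5:-→d6:-→d7:-→d8:-→d9:-→d10:-→d11:-→d12:H1→d13:-→d14:H1→d15:-→d16:-→d17:-→d18:-→d19:-→d20:-→d21:-→d22:-→d23:-→d24:H2→d25:-→d26:-  best=H2
  ? 199.140.114.100  path d0:-→d1:-→d2:-  best=no-route
  add 246.144.0.0/12 -> H2 at depth 12
  ? 246.153.239.178  path d0:-→d1:-→d2:-→d3:-→d4:-→d5:-→d6:-→d7:-→d8:-→d9:-→d10:-→d11:-→d12:H2→d13:-→d14:H1→d15:-→d16:-→d17:-→d18:-→d19:-→d20:-→d21:-→d22:-→d23:-→d24:H2  best=H2
  add 246.153.232.0/21 -> H0 at depth 21
  ? 246.153.239.19  path d0:-→d1:-→d2:-→d3:-→d4:-→d5:-→d6:-→d7:-→d8:-→d9:-→d10:-→d11:-→d12:H2→d13:-→d14:H1→d15:-→d16:-→d17:-→d18:-→d19:-→d20:-→d21:H0→d22:-→d23:-→d24:H2→d25:-→d26:-  best=H2
  add 170.69.111.0/24 -> H2 at depth 24
  add 156.0.0.0/8 -> H2 at depth 8
  - 53.114.176.0/21 clear@21
  add 170.69.111.255/32 -> H0 at depth 32
  ? 246.153.239.5  path d0:-→d1:-→d2:-→d3:-→d4:-→d5:-→d6:-→d7:-→d8:-→d9:-→d10:-→d11:-→d12:H2→d13:-→d14:H1→d15:-→d16:-→d17:-→d18:-→d19:-→d20:-→d21:H0→d22:-→d23:-→d24:H2→d25:-→d26:-  best=H2

== LOOKUPS ==
["H2","H2","H2","H2","H0","H0","H0","H1","H0","H2","no-route","H2","H2","H2"]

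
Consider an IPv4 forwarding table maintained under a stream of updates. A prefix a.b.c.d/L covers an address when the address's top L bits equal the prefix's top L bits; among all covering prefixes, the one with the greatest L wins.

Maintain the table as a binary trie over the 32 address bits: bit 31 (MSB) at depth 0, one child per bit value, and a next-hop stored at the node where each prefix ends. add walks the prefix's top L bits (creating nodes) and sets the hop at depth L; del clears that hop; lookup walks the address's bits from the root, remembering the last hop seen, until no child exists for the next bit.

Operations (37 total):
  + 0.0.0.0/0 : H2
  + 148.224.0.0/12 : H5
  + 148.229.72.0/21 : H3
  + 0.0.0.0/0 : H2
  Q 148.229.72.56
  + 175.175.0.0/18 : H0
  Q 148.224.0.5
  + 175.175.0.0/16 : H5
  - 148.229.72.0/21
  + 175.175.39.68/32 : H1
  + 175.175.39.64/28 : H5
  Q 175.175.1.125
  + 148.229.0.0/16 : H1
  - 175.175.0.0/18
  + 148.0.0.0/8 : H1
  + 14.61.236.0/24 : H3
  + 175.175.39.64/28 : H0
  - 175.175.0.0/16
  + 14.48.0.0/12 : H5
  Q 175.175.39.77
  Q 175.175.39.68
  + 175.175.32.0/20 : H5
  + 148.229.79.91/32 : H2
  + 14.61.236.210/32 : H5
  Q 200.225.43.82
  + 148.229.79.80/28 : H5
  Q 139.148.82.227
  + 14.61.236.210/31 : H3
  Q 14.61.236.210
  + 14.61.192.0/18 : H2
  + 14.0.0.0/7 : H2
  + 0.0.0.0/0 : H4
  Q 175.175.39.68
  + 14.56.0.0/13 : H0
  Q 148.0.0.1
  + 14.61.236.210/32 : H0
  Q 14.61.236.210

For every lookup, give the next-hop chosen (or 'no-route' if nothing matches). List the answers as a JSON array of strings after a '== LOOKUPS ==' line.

Apply in order:
  add 0.0.0.0/0 -> H2 at depth 0
  add 148.224.0.0/12 -> H5 at depth 12
  add 148.229.72.0/21 -> H3 at depth 21
  add 0.0.0.0/0 -> H2 at depth 0
  ? 148.229.72.56  path d0:H2→d1:-→d2:-→d3:-→d4:-→d5:-→d6:-→d7:-→d8:-→d9:-→d10:-→d11:-→d12:H5→d13:-→d14:-→d15:-→d16:-→d17:-→d18:-→d19:-→d20:-→d21:H3  best=H3
  add 175.175.0.0/18 -> H0 at depth 18
  ? 148.224.0.5  path d0:H2→d1:-→d2:-→d3:-→d4:-→d5:-→d6:-→d7:-→d8:-→d9:-→d10:-→d11:-→d12:H5→d13:-  best=H5
  add 175.175.0.0/16 -> H5 at depth 16
  - 148.229.72.0/21 clear@21
  add 175.175.39.68/32 -> H1 at depth 32
  add 175.175.39.64/28 -> H5 at depth 28
  ? 175.175.1.125  path d0:H2→d1:-→d2:-→d3:-→d4:-→d5:-→d6:-→d7:-→d8:-→d9:-→d10:-→d11:-→d12:-→d13:-→d14:-→d15:-→d16:H5→d17:-→d18:H0  best=H0
  add 148.229.0.0/16 -> H1 at depth 16
  - 175.175.0.0/18 clear@18
  add 148.0.0.0/8 -> H1 at depth 8
  add 14.61.236.0/24 -> H3 at depth 24
  add 175.175.39.64/28 -> H0 at depth 28
  - 175.175.0.0/16 clear@16
  add 14.48.0.0/12 -> H5 at depth 12
  ? 175.175.39.77  path d0:H2→d1:-→d2:-→d3:-→d4:-→d5:-→d6:-→d7:-→d8:-→d9:-→d10:-→d11:-→d12:-→d13:-→d14:-→d15:-→d16:-→d17:-→d18:-→d19:-→d20:-→d21:-→d22:-→d23:-→d24:-→d25:-→d26:-→d27:-→d28:H0  best=H0
  ? 175.175.39.68  path d0:H2→d1:-→d2:-→d3:-→d4:-→d5:-→d6:-→d7:-→d8:-→d9:-→d10:-→d11:-→d12:-→d13:-→d14:-→d15:-→d16:-→d17:-→d18:-→d19:-→d20:-→d21:-→d22:-→d23:-→d24:-→d25:-→d26:-→d27:-→d28:H0→d29:-→d30:-→d31:-→d32:H1  best=H1
  add 175.175.32.0/20 -> H5 at depth 20
  add 148.229.79.91/32 -> H2 at depth 32
  add 14.61.236.210/32 -> H5 at depth 32
  ? 200.225.43.82  path d0:H2→d1:-  best=H2
  add 148.229.79.80/28 -> H5 at depth 28
  ? 139.148.82.227  path d0:H2→d1:-→d2:-→d3:-  best=H2
  add 14.61.236.210/31 -> H3 at depth 31
  ? 14.61.236.210  path d0:H2→d1:-→d2:-→d3:-→d4:-→d5:-→d6:-→d7:-→d8:-→d9:-→d10:-→d11:-→d12:H5→d13:-→d14:-→d15:-→d16:-→d17:-→d18:-→d19:-→d20:-→d21:-→d22:-→d23:-→d24:H3→d25:-→d26:-→d27:-→d28:-→d29:-→d30:-→d31:H3→d32:H5  best=H5
  add 14.61.192.0/18 -> H2 at depth 18
  add 14.0.0.0/7 -> H2 at depth 7
  add 0.0.0.0/0 -> H4 at depth 0
  ? 175.175.39.68  path d0:H4→d1:-→d2:-→d3:-→d4:-→d5:-→d6:-→d7:-→d8:-→d9:-→d10:-→d11:-→d12:-→d13:-→d14:-→d15:-→d16:-→d17:-→d18:-→d19:-→d20:H5→d21:-→d22:-→d23:-→d24:-→d25:-→d26:-→d27:-→d28:H0→d29:-→d30:-→d31:-→d32:H1  best=H1
  add 14.56.0.0/13 -> H0 at depth 13
  ? 148.0.0.1  path d0:H4→d1:-→d2:-→d3:-→d4:-→d5:-→d6:-→d7:-→d8:H1  best=H1
  add 14.61.236.210/32 -> H0 at depth 32
  ? 14.61.236.210  path d0:H4→d1:-→d2:-→d3:-→d4:-→d5:-→d6:-→d7:H2→d8:-→d9:-→d10:-→d11:-→d12:H5→d13:H0→d14:-→d15:-→d16:-→d17:-→d18:H2→d19:-→d20:-→d21:-→d22:-→d23:-→d24:H3→d25:-→d26:-→d27:-→d28:-→d29:-→d30:-→d31:H3→d32:H0  best=H0

== LOOKUPS ==
["H3","H5","H0","H0","H1","H2","H2","H5","H1","H1","H0"]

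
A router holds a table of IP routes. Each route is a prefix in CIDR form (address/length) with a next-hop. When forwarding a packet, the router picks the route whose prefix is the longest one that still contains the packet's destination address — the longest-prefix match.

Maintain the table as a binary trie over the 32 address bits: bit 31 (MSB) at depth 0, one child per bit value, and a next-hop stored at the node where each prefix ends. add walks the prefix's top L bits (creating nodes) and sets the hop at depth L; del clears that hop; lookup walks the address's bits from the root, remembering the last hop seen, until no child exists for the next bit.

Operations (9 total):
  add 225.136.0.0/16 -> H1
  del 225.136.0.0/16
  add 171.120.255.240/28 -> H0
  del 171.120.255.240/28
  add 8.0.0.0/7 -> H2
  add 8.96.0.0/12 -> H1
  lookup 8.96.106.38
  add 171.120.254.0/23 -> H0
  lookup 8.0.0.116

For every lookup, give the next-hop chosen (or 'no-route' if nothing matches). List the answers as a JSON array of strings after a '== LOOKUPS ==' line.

Process each operation:
  add 225.136.0.0/16 -> H1 at depth 16
  del 225.136.0.0/16 (clear depth 16)
  add 171.120.255.240/28 -> H0 at depth 28
  del 171.120.255.240/28 (clear depth 28)
  add 8.0.0.0/7 -> H2 at depth 7
  add 8.96.0.0/12 -> H1 at depth 12
  lookup 8.96.106.38: bits 000010000110 walk d0:-→d1:-→d2:-→d3:-→d4:-→d5:-→d6:-→d7:H2→d8:-→d9:-→d10:-→d11:-→d12:H1 -> H1
  add 171.120.254.0/23 -> H0 at depth 23
  lookup 8.0.0.116: bits 000010000 walk d0:-→d1:-→d2:-→d3:-→d4:-→d5:-→d6:-→d7:H2→d8:-→d9:- -> H2

== LOOKUPS ==
["H1","H2"]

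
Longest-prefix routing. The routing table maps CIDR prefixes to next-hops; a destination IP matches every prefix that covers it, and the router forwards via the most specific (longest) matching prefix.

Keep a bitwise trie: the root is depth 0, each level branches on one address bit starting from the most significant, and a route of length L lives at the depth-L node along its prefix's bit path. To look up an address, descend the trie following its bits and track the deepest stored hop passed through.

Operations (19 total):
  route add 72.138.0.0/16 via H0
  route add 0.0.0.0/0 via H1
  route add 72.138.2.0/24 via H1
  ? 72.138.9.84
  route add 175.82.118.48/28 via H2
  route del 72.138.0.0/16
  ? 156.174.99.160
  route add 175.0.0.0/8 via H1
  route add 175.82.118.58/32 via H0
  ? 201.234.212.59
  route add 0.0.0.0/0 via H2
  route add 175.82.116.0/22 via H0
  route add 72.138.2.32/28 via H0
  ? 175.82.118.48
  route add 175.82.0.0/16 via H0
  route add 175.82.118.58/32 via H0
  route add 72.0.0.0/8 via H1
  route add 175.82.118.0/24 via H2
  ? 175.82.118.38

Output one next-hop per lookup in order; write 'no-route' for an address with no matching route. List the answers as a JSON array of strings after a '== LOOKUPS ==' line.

Process each operation:
  add 72.138.0.0/16 -> H0 at depth 16
  add 0.0.0.0/0 -> H1 at depth 0
  add 72.138.2.0/24 -> H1 at depth 24
  ? 72.138.9.84  path d0:H1→d1:-→d2:-→d3:-→d4:-→d5:-→d6:-→d7:-→d8:-→d9:-→d10:-→d11:-→d12:-→d13:-→d14:-→d15:-→d16:H0→d17:-→d18:-→d19:-→d20:-  best=H0
  add 175.82.118.48/28 -> H2 at depth 28
  del 72.138.0.0/16 (clear depth 16)
  ? 156.174.99.160  path d0:H1→d1:-→d2:-  best=H1
  add 175.0.0.0/8 -> H1 at depth 8
  add 175.82.118.58/32 -> H0 at depth 32
  ? 201.234.212.59  path d0:H1→d1:-  best=H1
  add 0.0.0.0/0 -> H2 at depth 0
  add 175.82.116.0/22 -> H0 at depth 22
  add 72.138.2.32/28 -> H0 at depth 28
  ? 175.82.118.48  path d0:H2→d1:-→d2:-→d3:-→d4:-→d5:-→d6:-→d7:-→d8:H1→d9:-→d10:-→d11:-→d12:-→d13:-→d14:-→d15:-→d16:-→d17:-→d18:-→d19:-→d20:-→d21:-→d22:H0→d23:-→d24:-→d25:-→d26:-→d27:-→d28:H2  best=H2
  add 175.82.0.0/16 -> H0 at depth 16
  add 175.82.118.58/32 -> H0 at depth 32
  add 72.0.0.0/8 -> H1 at depth 8
  add 175.82.118.0/24 -> H2 at depth 24
  ? 175.82.118.38  path d0:H2→d1:-→d2:-→d3:-→d4:-→d5:-→d6:-→d7:-→d8:H1→d9:-→d10:-→d11:-→d12:-→d13:-→d14:-→d15:-→d16:H0→d17:-→d18:-→d19:-→d20:-→d21:-→d22:H0→d23:-→d24:H2→d25:-→d26:-→d27:-  best=H2

== LOOKUPS ==
["H0","H1","H1","H2","H2"]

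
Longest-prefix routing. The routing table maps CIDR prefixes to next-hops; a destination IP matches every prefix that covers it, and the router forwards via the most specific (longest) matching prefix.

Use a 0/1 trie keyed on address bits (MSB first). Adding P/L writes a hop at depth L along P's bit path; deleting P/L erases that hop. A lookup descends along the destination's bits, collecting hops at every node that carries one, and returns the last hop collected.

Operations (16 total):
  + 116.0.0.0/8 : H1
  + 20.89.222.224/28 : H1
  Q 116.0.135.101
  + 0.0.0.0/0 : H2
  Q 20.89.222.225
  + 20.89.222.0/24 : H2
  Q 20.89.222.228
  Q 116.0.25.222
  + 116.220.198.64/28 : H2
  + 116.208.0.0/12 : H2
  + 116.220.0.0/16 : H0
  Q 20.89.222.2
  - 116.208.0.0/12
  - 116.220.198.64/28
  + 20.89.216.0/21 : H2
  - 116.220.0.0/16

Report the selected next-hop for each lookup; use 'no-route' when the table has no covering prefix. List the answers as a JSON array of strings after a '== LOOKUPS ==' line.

Trace:
  + 116.0.0.0/8 (H1) depth=8
  + 20.89.222.224/28 (H1) depth=28
  lookup 116.0.135.101: bits 01110100 walk d0:-→d1:-→d2:-→d3:-→d4:-→d5:-→d6:-→d7:-→d8:H1 -> H1
  + 0.0.0.0/0 (H2) depth=0
  lookup 20.89.222.225: bits 0001010001011001110111101110 walk d0:H2→d1:-→d2:-→d3:-→d4:-→d5:-→d6:-→d7:-→d8:-→d9:-→d10:-→d11:-→d12:-→d13:-→d14:-→d15:-→d16:-→d17:-→d18:-→d19:-→d20:-→d21:-→d22:-→d23:-→d24:-→d25:-→d26:-→d27:-→d28:H1 -> H1
  + 20.89.222.0/24 (H2) depth=24
  lookup 20.89.222.228: bits 0001010001011001110111101110 walk d0:H2→d1:-→d2:-→d3:-→d4:-→d5:-→d6:-→d7:-→d8:-→d9:-→d10:-→d11:-→d12:-→d13:-→d14:-→d15:-→d16:-→d17:-→d18:-→d19:-→d20:-→d21:-→d22:-→d23:-→d24:H2→d25:-→d26:-→d27:-→d28:H1 -> H1
  lookup 116.0.25.222: bits 01110100 walk d0:H2→d1:-→d2:-→d3:-→d4:-→d5:-→d6:-→d7:-→d8:H1 -> H1
  + 116.220.198.64/28 (H2) depth=28
  + 116.208.0.0/12 (H2) depth=12
  + 116.220.0.0/16 (H0) depth=16
  lookup 20.89.222.2: bits 000101000101100111011110 walk d0:H2→d1:-→d2:-→d3:-→d4:-→d5:-→d6:-→d7:-→d8:-→d9:-→d10:-→d11:-→d12:-→d13:-→d14:-→d15:-→d16:-→d17:-→d18:-→d19:-→d20:-→d21:-→d22:-→d23:-→d24:H2 -> H2
  del 116.208.0.0/12 (clear depth 12)
  del 116.220.198.64/28 (clear depth 28)
  + 20.89.216.0/21 (H2) depth=21
  del 116.220.0.0/16 (clear depth 16)

== LOOKUPS ==
["H1","H1","H1","H1","H2"]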